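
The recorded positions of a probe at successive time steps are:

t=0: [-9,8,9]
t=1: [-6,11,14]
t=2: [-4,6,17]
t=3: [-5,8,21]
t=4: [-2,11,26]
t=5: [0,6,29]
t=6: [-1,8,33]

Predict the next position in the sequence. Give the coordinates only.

[2,11,38]

Differencing gives [+3,+3,+5], [+2,-5,+3], [-1,+2,+4], [+3,+3,+5], [+2,-5,+3], [-1,+2,+4]. This is the pattern [+3,+3,+5], [+2,-5,+3], [-1,+2,+4] repeated.
step 7: apply [+3,+3,+5] → [2,11,38]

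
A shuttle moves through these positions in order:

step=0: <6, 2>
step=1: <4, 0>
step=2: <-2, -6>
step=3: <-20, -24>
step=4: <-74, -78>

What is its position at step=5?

<-236, -240>

Consecutive displacements <-2, -2>, <-6, -6>, <-18, -18>, <-54, -54> scale by a factor of 3 each step.
step 5: <-74, -78> + <-162, -162> → <-236, -240>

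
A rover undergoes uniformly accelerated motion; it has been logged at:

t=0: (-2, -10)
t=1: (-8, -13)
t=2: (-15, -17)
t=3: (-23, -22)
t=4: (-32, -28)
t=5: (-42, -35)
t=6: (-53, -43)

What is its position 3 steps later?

(-92, -73)

Taking differences between consecutive positions: (-6, -3), (-7, -4), (-8, -5), (-9, -6), (-10, -7), (-11, -8). These grow by (-1, -1) each step.
step 7: (-53, -43) + (-12, -9) → (-65, -52)
step 8: (-65, -52) + (-13, -10) → (-78, -62)
step 9: (-78, -62) + (-14, -11) → (-92, -73)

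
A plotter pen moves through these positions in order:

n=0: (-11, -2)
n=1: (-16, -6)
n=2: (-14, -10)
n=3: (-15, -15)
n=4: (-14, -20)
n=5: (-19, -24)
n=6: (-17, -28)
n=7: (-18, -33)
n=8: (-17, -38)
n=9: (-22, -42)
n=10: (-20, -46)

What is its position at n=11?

Step-to-step displacements: (-5, -4), (+2, -4), (-1, -5), (+1, -5), (-5, -4), (+2, -4), (-1, -5), (+1, -5), (-5, -4), (+2, -4) — a repeating cycle of length 4.
step 11: apply (-1, -5) → (-21, -51)

(-21, -51)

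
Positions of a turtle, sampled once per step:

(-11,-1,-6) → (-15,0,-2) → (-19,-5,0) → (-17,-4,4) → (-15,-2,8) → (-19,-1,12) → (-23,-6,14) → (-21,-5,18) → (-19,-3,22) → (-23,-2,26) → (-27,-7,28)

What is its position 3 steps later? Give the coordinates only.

(-27,-3,40)

Differencing gives (-4,+1,+4), (-4,-5,+2), (+2,+1,+4), (+2,+2,+4), (-4,+1,+4), (-4,-5,+2), (+2,+1,+4), (+2,+2,+4), (-4,+1,+4), (-4,-5,+2). This is the pattern (-4,+1,+4), (-4,-5,+2), (+2,+1,+4), (+2,+2,+4) repeated.
step 11: apply (+2,+1,+4) → (-25,-6,32)
step 12: apply (+2,+2,+4) → (-23,-4,36)
step 13: apply (-4,+1,+4) → (-27,-3,40)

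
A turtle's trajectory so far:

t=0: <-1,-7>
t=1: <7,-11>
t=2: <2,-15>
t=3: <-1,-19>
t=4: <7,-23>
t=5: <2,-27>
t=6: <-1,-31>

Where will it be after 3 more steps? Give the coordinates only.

The first coordinate repeats the cycle [-1, 7, 2] with period 3; step 9 mod 3 = 0, giving -1.
The second coordinate changes by -4 each step, so at step 9 it is -7 + 9·(-4) = -43.

<-1,-43>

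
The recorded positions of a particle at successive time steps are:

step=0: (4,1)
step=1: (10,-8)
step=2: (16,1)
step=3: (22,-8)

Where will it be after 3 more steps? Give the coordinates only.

(40,1)

First: linear, +6 per step → 40 at step 6.
Second: cycles through 1, -8 every 2 steps. Step 6 lands at position 0 of the cycle → 1.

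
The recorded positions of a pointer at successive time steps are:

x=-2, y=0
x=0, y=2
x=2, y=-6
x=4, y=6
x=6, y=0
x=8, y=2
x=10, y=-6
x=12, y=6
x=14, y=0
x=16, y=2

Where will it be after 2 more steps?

The x coordinate changes by +2 each step, so at step 11 it is -2 + 11·(2) = 20.
The y coordinate repeats the cycle [0, 2, -6, 6] with period 4; step 11 mod 4 = 3, giving 6.

x=20, y=6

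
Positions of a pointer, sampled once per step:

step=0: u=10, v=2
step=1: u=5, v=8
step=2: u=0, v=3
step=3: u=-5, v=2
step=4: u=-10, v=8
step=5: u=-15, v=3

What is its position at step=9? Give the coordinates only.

u=-35, v=2

U: linear, -5 per step → -35 at step 9.
V: cycles through 2, 8, 3 every 3 steps. Step 9 lands at position 0 of the cycle → 2.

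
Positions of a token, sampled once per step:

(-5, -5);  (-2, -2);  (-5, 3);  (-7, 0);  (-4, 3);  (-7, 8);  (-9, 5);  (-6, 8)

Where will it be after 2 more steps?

(-11, 10)

Differencing gives (+3, +3), (-3, +5), (-2, -3), (+3, +3), (-3, +5), (-2, -3), (+3, +3). This is the pattern (+3, +3), (-3, +5), (-2, -3) repeated.
step 8: apply (-3, +5) → (-9, 13)
step 9: apply (-2, -3) → (-11, 10)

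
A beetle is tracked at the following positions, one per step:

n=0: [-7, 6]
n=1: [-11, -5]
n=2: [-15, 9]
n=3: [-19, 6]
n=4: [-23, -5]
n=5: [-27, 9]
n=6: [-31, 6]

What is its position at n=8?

The first coordinate changes by -4 each step, so at step 8 it is -7 + 8·(-4) = -39.
The second coordinate repeats the cycle [6, -5, 9] with period 3; step 8 mod 3 = 2, giving 9.

[-39, 9]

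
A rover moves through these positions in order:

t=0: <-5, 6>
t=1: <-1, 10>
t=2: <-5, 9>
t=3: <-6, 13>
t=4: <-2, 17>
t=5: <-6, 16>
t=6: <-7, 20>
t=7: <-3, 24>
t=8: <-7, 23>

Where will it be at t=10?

<-4, 31>

Differencing gives <+4, +4>, <-4, -1>, <-1, +4>, <+4, +4>, <-4, -1>, <-1, +4>, <+4, +4>, <-4, -1>. This is the pattern <+4, +4>, <-4, -1>, <-1, +4> repeated.
step 9: apply <-1, +4> → <-8, 27>
step 10: apply <+4, +4> → <-4, 31>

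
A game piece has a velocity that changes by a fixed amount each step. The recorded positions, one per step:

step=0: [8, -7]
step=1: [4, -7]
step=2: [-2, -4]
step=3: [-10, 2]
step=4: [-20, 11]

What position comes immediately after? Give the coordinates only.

First differences are [-4, +0], [-6, +3], [-8, +6], [-10, +9]; their common second difference is [-2, +3] (constant acceleration).
step 5: [-20, 11] + [-12, +12] → [-32, 23]

[-32, 23]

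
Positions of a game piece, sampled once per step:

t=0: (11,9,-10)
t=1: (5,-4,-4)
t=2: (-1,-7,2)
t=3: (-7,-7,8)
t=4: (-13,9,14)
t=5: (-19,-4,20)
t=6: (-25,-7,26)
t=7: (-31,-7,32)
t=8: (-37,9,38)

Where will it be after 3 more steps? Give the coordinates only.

(-55,-7,56)

The first coordinate changes by -6 each step, so at step 11 it is 11 + 11·(-6) = -55.
The second coordinate repeats the cycle [9, -4, -7, -7] with period 4; step 11 mod 4 = 3, giving -7.
The third coordinate changes by +6 each step, so at step 11 it is -10 + 11·(6) = 56.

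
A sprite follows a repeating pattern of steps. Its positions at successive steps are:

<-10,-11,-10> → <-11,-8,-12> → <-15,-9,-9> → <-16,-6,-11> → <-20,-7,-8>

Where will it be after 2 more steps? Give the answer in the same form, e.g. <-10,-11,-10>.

<-25,-5,-7>

The moves between consecutive positions are <-1,+3,-2>, <-4,-1,+3>, <-1,+3,-2>, <-4,-1,+3>; they repeat the 2-cycle [<-1,+3,-2>, <-4,-1,+3>].
step 5: apply <-1,+3,-2> → <-21,-4,-10>
step 6: apply <-4,-1,+3> → <-25,-5,-7>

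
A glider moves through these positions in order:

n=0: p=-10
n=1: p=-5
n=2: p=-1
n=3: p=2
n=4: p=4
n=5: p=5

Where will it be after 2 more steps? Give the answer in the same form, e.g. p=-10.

Successive displacements: +5, +4, +3, +2, +1 — each changes by -1.
step 6: 5 + 0 → p=5
step 7: 5 − 1 → p=4

p=4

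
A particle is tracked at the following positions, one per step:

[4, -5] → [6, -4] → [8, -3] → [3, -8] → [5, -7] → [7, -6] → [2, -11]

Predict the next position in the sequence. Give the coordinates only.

[4, -10]

Differencing gives [+2, +1], [+2, +1], [-5, -5], [+2, +1], [+2, +1], [-5, -5]. This is the pattern [+2, +1], [+2, +1], [-5, -5] repeated.
step 7: apply [+2, +1] → [4, -10]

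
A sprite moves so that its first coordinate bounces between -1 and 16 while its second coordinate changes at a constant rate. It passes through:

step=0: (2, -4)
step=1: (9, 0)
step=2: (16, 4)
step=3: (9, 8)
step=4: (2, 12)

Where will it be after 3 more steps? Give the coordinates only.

The first coordinate reflects between -1 and 16, moving 7 per step.
  step 5: 2 → 3
  step 6: 3 → 10
  step 7: 10 → 15
The second coordinate changes by +4 each step: at step 7 it is 24.

(15, 24)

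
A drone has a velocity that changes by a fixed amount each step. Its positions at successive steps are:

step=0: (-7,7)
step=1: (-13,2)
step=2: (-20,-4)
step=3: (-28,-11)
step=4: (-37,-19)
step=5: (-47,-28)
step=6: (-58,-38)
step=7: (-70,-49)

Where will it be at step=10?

First differences are (-6,-5), (-7,-6), (-8,-7), (-9,-8), (-10,-9), (-11,-10), (-12,-11); their common second difference is (-1,-1) (constant acceleration).
step 8: (-70,-49) + (-13,-12) → (-83,-61)
step 9: (-83,-61) + (-14,-13) → (-97,-74)
step 10: (-97,-74) + (-15,-14) → (-112,-88)

(-112,-88)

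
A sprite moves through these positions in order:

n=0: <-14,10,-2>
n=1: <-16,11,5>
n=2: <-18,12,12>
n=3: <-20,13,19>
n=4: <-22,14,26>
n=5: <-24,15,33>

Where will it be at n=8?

The position changes by <-2,+1,+7> every step.
step 6: <-24,15,33> + <-2,+1,+7> → <-26,16,40>
step 7: <-26,16,40> + <-2,+1,+7> → <-28,17,47>
step 8: <-28,17,47> + <-2,+1,+7> → <-30,18,54>

<-30,18,54>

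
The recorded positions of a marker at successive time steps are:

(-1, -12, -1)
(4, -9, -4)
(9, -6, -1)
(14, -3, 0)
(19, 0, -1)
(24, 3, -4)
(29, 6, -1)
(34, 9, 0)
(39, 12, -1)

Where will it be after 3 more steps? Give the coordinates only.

First: linear, +5 per step → 54 at step 11.
Second: linear, +3 per step → 21 at step 11.
Third: cycles through -1, -4, -1, 0 every 4 steps. Step 11 lands at position 3 of the cycle → 0.

(54, 21, 0)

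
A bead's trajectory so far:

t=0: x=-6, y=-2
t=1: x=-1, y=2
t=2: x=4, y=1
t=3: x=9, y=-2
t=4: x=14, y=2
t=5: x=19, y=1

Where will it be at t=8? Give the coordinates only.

X: linear, +5 per step → 34 at step 8.
Y: cycles through -2, 2, 1 every 3 steps. Step 8 lands at position 2 of the cycle → 1.

x=34, y=1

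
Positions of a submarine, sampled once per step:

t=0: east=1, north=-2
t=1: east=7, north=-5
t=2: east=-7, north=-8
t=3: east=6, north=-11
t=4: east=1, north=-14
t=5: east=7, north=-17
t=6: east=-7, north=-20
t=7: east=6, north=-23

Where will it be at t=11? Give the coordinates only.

east=6, north=-35

East: cycles through 1, 7, -7, 6 every 4 steps. Step 11 lands at position 3 of the cycle → 6.
North: linear, -3 per step → -35 at step 11.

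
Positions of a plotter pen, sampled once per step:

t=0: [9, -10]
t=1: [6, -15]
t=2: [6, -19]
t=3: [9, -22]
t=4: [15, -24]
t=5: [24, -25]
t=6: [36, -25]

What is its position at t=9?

First differences are [-3, -5], [+0, -4], [+3, -3], [+6, -2], [+9, -1], [+12, +0]; their common second difference is [+3, +1] (constant acceleration).
step 7: [36, -25] + [+15, +1] → [51, -24]
step 8: [51, -24] + [+18, +2] → [69, -22]
step 9: [69, -22] + [+21, +3] → [90, -19]

[90, -19]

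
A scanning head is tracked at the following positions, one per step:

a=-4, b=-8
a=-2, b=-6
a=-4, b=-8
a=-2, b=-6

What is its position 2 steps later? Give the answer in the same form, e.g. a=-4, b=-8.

a=-2, b=-6

The jumps are (+2, +2), (-2, -2), (+2, +2) — a geometric progression with ratio -1.
step 4: a=-2, b=-6 + (-2, -2) → a=-4, b=-8
step 5: a=-4, b=-8 + (+2, +2) → a=-2, b=-6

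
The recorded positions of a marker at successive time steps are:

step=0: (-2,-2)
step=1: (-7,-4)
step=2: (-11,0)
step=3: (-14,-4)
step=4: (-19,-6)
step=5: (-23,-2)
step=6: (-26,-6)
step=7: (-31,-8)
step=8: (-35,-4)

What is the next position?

Step-to-step displacements: (-5,-2), (-4,+4), (-3,-4), (-5,-2), (-4,+4), (-3,-4), (-5,-2), (-4,+4) — a repeating cycle of length 3.
step 9: apply (-3,-4) → (-38,-8)

(-38,-8)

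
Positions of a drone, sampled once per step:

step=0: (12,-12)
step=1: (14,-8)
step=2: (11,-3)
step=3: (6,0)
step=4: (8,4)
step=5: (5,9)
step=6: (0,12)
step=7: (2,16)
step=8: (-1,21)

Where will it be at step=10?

(-4,28)

Differencing gives (+2,+4), (-3,+5), (-5,+3), (+2,+4), (-3,+5), (-5,+3), (+2,+4), (-3,+5). This is the pattern (+2,+4), (-3,+5), (-5,+3) repeated.
step 9: apply (-5,+3) → (-6,24)
step 10: apply (+2,+4) → (-4,28)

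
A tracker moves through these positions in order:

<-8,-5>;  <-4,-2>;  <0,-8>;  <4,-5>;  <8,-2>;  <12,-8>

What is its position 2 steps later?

<20,-2>

First: linear, +4 per step → 20 at step 7.
Second: cycles through -5, -2, -8 every 3 steps. Step 7 lands at position 1 of the cycle → -2.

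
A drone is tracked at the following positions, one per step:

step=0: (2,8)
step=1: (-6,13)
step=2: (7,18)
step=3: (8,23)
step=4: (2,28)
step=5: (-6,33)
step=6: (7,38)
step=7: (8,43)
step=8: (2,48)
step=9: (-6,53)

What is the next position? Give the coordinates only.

The first coordinate repeats the cycle [2, -6, 7, 8] with period 4; step 10 mod 4 = 2, giving 7.
The second coordinate changes by +5 each step, so at step 10 it is 8 + 10·(5) = 58.

(7,58)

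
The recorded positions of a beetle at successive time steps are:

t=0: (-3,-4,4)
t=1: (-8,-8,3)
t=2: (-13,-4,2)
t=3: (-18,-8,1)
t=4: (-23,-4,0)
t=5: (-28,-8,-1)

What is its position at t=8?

The first coordinate changes by -5 each step, so at step 8 it is -3 + 8·(-5) = -43.
The second coordinate repeats the cycle [-4, -8] with period 2; step 8 mod 2 = 0, giving -4.
The third coordinate changes by -1 each step, so at step 8 it is 4 + 8·(-1) = -4.

(-43,-4,-4)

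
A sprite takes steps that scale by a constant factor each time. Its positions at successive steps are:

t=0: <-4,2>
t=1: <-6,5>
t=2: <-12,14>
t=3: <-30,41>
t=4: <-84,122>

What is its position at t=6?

<-732,1094>

Consecutive displacements <-2,+3>, <-6,+9>, <-18,+27>, <-54,+81> scale by a factor of 3 each step.
step 5: <-84,122> + <-162,+243> → <-246,365>
step 6: <-246,365> + <-486,+729> → <-732,1094>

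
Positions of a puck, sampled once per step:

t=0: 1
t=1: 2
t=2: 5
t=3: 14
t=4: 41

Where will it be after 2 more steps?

365

Consecutive displacements +1, +3, +9, +27 scale by a factor of 3 each step.
step 5: 41 + 81 → 122
step 6: 122 + 243 → 365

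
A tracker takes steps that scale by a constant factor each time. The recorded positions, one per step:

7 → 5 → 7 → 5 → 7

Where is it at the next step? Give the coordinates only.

5

Step-to-step displacements: -2, +2, -2, +2; each is -1× the previous.
step 5: 7 − 2 → 5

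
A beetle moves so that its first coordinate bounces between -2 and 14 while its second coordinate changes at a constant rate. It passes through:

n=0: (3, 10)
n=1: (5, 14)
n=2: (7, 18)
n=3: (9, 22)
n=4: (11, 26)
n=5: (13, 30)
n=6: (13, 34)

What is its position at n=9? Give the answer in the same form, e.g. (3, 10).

The first coordinate reflects between -2 and 14, moving 2 per step.
  step 7: 13 → 11
  step 8: 11 → 9
  step 9: 9 → 7
The second coordinate changes by +4 each step: at step 9 it is 46.

(7, 46)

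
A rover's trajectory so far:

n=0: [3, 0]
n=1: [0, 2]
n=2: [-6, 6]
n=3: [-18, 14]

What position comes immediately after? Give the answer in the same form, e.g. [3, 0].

[-42, 30]

Step-to-step displacements: [-3, +2], [-6, +4], [-12, +8]; each is 2× the previous.
step 4: [-18, 14] + [-24, +16] → [-42, 30]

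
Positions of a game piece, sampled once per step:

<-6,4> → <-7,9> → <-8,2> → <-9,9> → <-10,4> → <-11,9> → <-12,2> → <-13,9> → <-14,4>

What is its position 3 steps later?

<-17,9>

The first coordinate changes by -1 each step, so at step 11 it is -6 + 11·(-1) = -17.
The second coordinate repeats the cycle [4, 9, 2, 9] with period 4; step 11 mod 4 = 3, giving 9.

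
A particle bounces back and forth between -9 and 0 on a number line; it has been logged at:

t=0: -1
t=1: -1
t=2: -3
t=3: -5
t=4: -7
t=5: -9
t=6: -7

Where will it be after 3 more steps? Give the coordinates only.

-1

The value reflects between -9 and 0, moving 2 per step.
  step 7: -7 → -5
  step 8: -5 → -3
  step 9: -3 → -1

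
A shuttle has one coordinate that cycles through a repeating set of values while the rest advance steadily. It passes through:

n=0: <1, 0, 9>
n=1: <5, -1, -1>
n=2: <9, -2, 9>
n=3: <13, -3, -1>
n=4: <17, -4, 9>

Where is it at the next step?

<21, -5, -1>

First: linear, +4 per step → 21 at step 5.
Second: linear, -1 per step → -5 at step 5.
Third: cycles through 9, -1 every 2 steps. Step 5 lands at position 1 of the cycle → -1.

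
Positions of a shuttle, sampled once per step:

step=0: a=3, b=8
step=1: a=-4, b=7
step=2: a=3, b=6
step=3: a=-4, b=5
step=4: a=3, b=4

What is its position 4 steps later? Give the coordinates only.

The a coordinate repeats the cycle [3, -4] with period 2; step 8 mod 2 = 0, giving 3.
The b coordinate changes by -1 each step, so at step 8 it is 8 + 8·(-1) = 0.

a=3, b=0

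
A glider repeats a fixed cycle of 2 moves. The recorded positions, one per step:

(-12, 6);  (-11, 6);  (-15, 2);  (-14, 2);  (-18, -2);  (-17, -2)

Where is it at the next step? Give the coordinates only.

The moves between consecutive positions are (+1, +0), (-4, -4), (+1, +0), (-4, -4), (+1, +0); they repeat the 2-cycle [(+1, +0), (-4, -4)].
step 6: apply (-4, -4) → (-21, -6)

(-21, -6)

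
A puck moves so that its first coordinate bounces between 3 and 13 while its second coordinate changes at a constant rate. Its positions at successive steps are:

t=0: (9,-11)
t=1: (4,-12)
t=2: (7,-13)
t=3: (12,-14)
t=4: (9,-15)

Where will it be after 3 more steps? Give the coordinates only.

(12,-18)

The first coordinate reflects between 3 and 13, moving 5 per step.
  step 5: 9 → 4
  step 6: 4 → 7
  step 7: 7 → 12
The second coordinate changes by -1 each step: at step 7 it is -18.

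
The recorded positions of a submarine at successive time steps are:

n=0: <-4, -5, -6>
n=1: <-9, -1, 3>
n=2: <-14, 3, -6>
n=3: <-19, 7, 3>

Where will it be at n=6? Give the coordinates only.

<-34, 19, -6>

The first coordinate changes by -5 each step, so at step 6 it is -4 + 6·(-5) = -34.
The second coordinate changes by +4 each step, so at step 6 it is -5 + 6·(4) = 19.
The third coordinate repeats the cycle [-6, 3] with period 2; step 6 mod 2 = 0, giving -6.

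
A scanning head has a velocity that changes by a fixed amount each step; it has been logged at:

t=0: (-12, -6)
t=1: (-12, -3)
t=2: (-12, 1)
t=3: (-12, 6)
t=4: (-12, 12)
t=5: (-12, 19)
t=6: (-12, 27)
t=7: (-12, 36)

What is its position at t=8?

(-12, 46)

Successive displacements: (+0, +3), (+0, +4), (+0, +5), (+0, +6), (+0, +7), (+0, +8), (+0, +9) — each changes by (+0, +1).
step 8: (-12, 36) + (+0, +10) → (-12, 46)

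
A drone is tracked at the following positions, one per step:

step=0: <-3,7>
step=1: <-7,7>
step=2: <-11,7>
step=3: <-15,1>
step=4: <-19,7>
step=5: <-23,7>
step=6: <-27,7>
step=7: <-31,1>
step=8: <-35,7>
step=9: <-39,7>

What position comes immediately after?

The first coordinate changes by -4 each step, so at step 10 it is -3 + 10·(-4) = -43.
The second coordinate repeats the cycle [7, 7, 7, 1] with period 4; step 10 mod 4 = 2, giving 7.

<-43,7>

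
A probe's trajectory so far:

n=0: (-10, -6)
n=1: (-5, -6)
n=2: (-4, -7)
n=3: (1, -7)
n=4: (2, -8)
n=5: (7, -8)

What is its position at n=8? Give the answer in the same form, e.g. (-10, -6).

(14, -10)

The moves between consecutive positions are (+5, +0), (+1, -1), (+5, +0), (+1, -1), (+5, +0); they repeat the 2-cycle [(+5, +0), (+1, -1)].
step 6: apply (+1, -1) → (8, -9)
step 7: apply (+5, +0) → (13, -9)
step 8: apply (+1, -1) → (14, -10)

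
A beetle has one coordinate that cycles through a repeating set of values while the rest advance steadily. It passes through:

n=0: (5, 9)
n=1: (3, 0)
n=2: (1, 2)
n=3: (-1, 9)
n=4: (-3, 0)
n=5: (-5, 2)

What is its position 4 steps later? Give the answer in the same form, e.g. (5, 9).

(-13, 9)

The first coordinate changes by -2 each step, so at step 9 it is 5 + 9·(-2) = -13.
The second coordinate repeats the cycle [9, 0, 2] with period 3; step 9 mod 3 = 0, giving 9.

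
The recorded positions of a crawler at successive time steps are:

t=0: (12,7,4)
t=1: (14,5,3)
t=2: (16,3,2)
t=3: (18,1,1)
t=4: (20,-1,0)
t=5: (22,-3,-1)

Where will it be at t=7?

(26,-7,-3)

The position changes by (+2,-2,-1) every step.
step 6: (22,-3,-1) + (+2,-2,-1) → (24,-5,-2)
step 7: (24,-5,-2) + (+2,-2,-1) → (26,-7,-3)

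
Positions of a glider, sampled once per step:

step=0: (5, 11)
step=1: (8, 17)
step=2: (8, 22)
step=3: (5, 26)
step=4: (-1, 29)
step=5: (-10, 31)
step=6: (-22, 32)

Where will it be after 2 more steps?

(-55, 31)

Successive displacements: (+3, +6), (+0, +5), (-3, +4), (-6, +3), (-9, +2), (-12, +1) — each changes by (-3, -1).
step 7: (-22, 32) + (-15, +0) → (-37, 32)
step 8: (-37, 32) + (-18, -1) → (-55, 31)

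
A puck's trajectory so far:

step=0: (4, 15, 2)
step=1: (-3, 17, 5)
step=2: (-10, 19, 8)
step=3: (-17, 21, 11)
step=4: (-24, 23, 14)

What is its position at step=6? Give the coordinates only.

(-38, 27, 20)

The position changes by (-7, +2, +3) every step.
step 5: (-24, 23, 14) + (-7, +2, +3) → (-31, 25, 17)
step 6: (-31, 25, 17) + (-7, +2, +3) → (-38, 27, 20)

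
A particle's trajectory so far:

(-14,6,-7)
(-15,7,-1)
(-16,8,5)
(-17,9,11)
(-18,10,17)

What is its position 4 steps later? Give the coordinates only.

The position changes by (-1,+1,+6) every step.
step 5: (-18,10,17) + (-1,+1,+6) → (-19,11,23)
step 6: (-19,11,23) + (-1,+1,+6) → (-20,12,29)
step 7: (-20,12,29) + (-1,+1,+6) → (-21,13,35)
step 8: (-21,13,35) + (-1,+1,+6) → (-22,14,41)

(-22,14,41)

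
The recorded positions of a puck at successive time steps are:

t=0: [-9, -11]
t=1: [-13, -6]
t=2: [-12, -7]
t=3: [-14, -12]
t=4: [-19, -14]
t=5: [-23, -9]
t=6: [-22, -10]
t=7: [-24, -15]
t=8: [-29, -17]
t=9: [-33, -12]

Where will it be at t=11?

[-34, -18]

Differencing gives [-4, +5], [+1, -1], [-2, -5], [-5, -2], [-4, +5], [+1, -1], [-2, -5], [-5, -2], [-4, +5]. This is the pattern [-4, +5], [+1, -1], [-2, -5], [-5, -2] repeated.
step 10: apply [+1, -1] → [-32, -13]
step 11: apply [-2, -5] → [-34, -18]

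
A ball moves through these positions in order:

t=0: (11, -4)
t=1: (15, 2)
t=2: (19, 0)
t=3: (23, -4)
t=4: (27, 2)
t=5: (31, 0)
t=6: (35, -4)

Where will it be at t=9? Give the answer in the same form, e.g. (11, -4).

The first coordinate changes by +4 each step, so at step 9 it is 11 + 9·(4) = 47.
The second coordinate repeats the cycle [-4, 2, 0] with period 3; step 9 mod 3 = 0, giving -4.

(47, -4)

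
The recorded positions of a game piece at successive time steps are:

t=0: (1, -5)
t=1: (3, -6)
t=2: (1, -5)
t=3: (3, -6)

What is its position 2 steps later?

(3, -6)

Consecutive displacements (+2, -1), (-2, +1), (+2, -1) scale by a factor of -1 each step.
step 4: (3, -6) + (-2, +1) → (1, -5)
step 5: (1, -5) + (+2, -1) → (3, -6)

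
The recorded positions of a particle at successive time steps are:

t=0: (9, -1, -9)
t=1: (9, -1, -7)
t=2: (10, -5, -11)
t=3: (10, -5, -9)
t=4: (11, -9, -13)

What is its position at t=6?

Step-to-step displacements: (+0, +0, +2), (+1, -4, -4), (+0, +0, +2), (+1, -4, -4) — a repeating cycle of length 2.
step 5: apply (+0, +0, +2) → (11, -9, -11)
step 6: apply (+1, -4, -4) → (12, -13, -15)

(12, -13, -15)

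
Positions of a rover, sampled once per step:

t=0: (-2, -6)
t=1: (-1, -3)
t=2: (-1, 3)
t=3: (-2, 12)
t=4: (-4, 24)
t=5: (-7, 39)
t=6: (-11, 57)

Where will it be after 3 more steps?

Taking differences between consecutive positions: (+1, +3), (+0, +6), (-1, +9), (-2, +12), (-3, +15), (-4, +18). These grow by (-1, +3) each step.
step 7: (-11, 57) + (-5, +21) → (-16, 78)
step 8: (-16, 78) + (-6, +24) → (-22, 102)
step 9: (-22, 102) + (-7, +27) → (-29, 129)

(-29, 129)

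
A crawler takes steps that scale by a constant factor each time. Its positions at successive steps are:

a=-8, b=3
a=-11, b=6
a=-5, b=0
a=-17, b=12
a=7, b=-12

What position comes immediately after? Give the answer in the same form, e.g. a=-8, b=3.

The jumps are (-3, +3), (+6, -6), (-12, +12), (+24, -24) — a geometric progression with ratio -2.
step 5: a=7, b=-12 + (-48, +48) → a=-41, b=36

a=-41, b=36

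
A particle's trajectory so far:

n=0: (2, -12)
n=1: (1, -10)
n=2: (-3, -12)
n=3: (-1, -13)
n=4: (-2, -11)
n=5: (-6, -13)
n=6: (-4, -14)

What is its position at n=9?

Differencing gives (-1, +2), (-4, -2), (+2, -1), (-1, +2), (-4, -2), (+2, -1). This is the pattern (-1, +2), (-4, -2), (+2, -1) repeated.
step 7: apply (-1, +2) → (-5, -12)
step 8: apply (-4, -2) → (-9, -14)
step 9: apply (+2, -1) → (-7, -15)

(-7, -15)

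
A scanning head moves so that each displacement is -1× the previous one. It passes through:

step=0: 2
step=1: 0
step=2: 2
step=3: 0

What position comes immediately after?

Consecutive displacements -2, +2, -2 scale by a factor of -1 each step.
step 4: 0 + 2 → 2

2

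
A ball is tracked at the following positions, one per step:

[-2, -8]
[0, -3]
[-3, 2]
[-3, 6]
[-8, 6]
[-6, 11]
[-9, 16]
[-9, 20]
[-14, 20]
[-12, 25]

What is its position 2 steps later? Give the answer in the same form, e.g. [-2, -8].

[-15, 34]

The moves between consecutive positions are [+2, +5], [-3, +5], [+0, +4], [-5, +0], [+2, +5], [-3, +5], [+0, +4], [-5, +0], [+2, +5]; they repeat the 4-cycle [[+2, +5], [-3, +5], [+0, +4], [-5, +0]].
step 10: apply [-3, +5] → [-15, 30]
step 11: apply [+0, +4] → [-15, 34]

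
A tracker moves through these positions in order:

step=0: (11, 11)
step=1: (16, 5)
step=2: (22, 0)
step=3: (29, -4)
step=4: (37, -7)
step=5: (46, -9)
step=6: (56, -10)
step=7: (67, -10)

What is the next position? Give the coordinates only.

Successive displacements: (+5, -6), (+6, -5), (+7, -4), (+8, -3), (+9, -2), (+10, -1), (+11, +0) — each changes by (+1, +1).
step 8: (67, -10) + (+12, +1) → (79, -9)

(79, -9)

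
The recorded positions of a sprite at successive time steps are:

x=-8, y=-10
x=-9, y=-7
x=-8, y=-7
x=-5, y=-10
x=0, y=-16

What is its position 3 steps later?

First differences are (-1, +3), (+1, +0), (+3, -3), (+5, -6); their common second difference is (+2, -3) (constant acceleration).
step 5: x=0, y=-16 + (+7, -9) → x=7, y=-25
step 6: x=7, y=-25 + (+9, -12) → x=16, y=-37
step 7: x=16, y=-37 + (+11, -15) → x=27, y=-52

x=27, y=-52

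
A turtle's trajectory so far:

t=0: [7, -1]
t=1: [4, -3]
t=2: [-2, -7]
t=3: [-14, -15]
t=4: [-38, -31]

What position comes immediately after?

[-86, -63]

The jumps are [-3, -2], [-6, -4], [-12, -8], [-24, -16] — a geometric progression with ratio 2.
step 5: [-38, -31] + [-48, -32] → [-86, -63]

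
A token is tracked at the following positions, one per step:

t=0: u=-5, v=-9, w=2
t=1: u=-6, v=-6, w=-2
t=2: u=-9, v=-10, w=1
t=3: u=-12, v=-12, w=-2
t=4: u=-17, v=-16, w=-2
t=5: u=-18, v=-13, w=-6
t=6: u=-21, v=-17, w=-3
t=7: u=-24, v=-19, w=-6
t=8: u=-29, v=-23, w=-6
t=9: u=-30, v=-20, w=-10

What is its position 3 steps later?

Differencing gives (-1,+3,-4), (-3,-4,+3), (-3,-2,-3), (-5,-4,+0), (-1,+3,-4), (-3,-4,+3), (-3,-2,-3), (-5,-4,+0), (-1,+3,-4). This is the pattern (-1,+3,-4), (-3,-4,+3), (-3,-2,-3), (-5,-4,+0) repeated.
step 10: apply (-3,-4,+3) → u=-33, v=-24, w=-7
step 11: apply (-3,-2,-3) → u=-36, v=-26, w=-10
step 12: apply (-5,-4,+0) → u=-41, v=-30, w=-10

u=-41, v=-30, w=-10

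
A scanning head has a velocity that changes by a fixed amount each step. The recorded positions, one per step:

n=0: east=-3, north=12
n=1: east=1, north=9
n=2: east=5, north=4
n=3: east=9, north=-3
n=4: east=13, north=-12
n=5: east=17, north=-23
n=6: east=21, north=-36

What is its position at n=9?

east=33, north=-87

Taking differences between consecutive positions: (+4,-3), (+4,-5), (+4,-7), (+4,-9), (+4,-11), (+4,-13). These grow by (+0,-2) each step.
step 7: east=21, north=-36 + (+4,-15) → east=25, north=-51
step 8: east=25, north=-51 + (+4,-17) → east=29, north=-68
step 9: east=29, north=-68 + (+4,-19) → east=33, north=-87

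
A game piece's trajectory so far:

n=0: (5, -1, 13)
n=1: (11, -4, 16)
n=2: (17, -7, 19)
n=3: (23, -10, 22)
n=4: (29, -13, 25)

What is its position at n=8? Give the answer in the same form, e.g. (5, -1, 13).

Constant displacement of (+6, -3, +3) per step.
step 5: (29, -13, 25) + (+6, -3, +3) → (35, -16, 28)
step 6: (35, -16, 28) + (+6, -3, +3) → (41, -19, 31)
step 7: (41, -19, 31) + (+6, -3, +3) → (47, -22, 34)
step 8: (47, -22, 34) + (+6, -3, +3) → (53, -25, 37)

(53, -25, 37)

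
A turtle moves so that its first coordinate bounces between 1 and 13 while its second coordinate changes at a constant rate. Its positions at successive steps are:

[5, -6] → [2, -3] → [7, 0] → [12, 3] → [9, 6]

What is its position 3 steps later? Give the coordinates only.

[8, 15]

The first coordinate reflects between 1 and 13, moving 5 per step.
  step 5: 9 → 4
  step 6: 4 → 3
  step 7: 3 → 8
The second coordinate changes by +3 each step: at step 7 it is 15.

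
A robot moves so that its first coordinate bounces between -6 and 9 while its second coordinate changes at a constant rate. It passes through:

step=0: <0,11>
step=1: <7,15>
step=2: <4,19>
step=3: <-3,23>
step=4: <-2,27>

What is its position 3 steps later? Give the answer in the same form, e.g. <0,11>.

The first coordinate travels 7 per step and bounces off the walls at -6 and 9.
  step 5: -2 → 5
  step 6: 5 → 6
  step 7: 6 → -1
The second coordinate changes by +4 each step: at step 7 it is 39.

<-1,39>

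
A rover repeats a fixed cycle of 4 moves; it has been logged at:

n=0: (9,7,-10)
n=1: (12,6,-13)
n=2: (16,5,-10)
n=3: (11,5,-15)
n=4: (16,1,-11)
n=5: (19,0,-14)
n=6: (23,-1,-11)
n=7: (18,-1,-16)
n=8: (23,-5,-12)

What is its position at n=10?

(30,-7,-12)

Step-to-step displacements: (+3,-1,-3), (+4,-1,+3), (-5,+0,-5), (+5,-4,+4), (+3,-1,-3), (+4,-1,+3), (-5,+0,-5), (+5,-4,+4) — a repeating cycle of length 4.
step 9: apply (+3,-1,-3) → (26,-6,-15)
step 10: apply (+4,-1,+3) → (30,-7,-12)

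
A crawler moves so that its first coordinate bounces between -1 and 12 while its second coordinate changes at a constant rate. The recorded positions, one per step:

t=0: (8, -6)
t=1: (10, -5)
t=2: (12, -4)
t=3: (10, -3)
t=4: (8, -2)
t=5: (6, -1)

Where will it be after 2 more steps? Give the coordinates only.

The first coordinate travels 2 per step and bounces off the walls at -1 and 12.
  step 6: 6 → 4
  step 7: 4 → 2
The second coordinate changes by +1 each step: at step 7 it is 1.

(2, 1)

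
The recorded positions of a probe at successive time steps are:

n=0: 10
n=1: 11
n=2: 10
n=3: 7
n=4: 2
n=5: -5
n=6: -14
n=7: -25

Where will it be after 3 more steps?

Successive displacements: +1, -1, -3, -5, -7, -9, -11 — each changes by -2.
step 8: -25 − 13 → -38
step 9: -38 − 15 → -53
step 10: -53 − 17 → -70

-70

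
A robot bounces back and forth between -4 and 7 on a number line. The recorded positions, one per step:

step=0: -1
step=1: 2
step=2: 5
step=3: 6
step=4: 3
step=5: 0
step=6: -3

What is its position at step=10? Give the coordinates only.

7

The value reflects between -4 and 7, moving 3 per step.
  step 7: -3 → -2
  step 8: -2 → 1
  step 9: 1 → 4
  step 10: 4 → 7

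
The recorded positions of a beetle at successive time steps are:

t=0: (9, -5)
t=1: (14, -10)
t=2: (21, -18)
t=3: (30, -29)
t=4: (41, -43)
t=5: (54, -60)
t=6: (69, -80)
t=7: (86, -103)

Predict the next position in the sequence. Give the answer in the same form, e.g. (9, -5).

(105, -129)

First differences are (+5, -5), (+7, -8), (+9, -11), (+11, -14), (+13, -17), (+15, -20), (+17, -23); their common second difference is (+2, -3) (constant acceleration).
step 8: (86, -103) + (+19, -26) → (105, -129)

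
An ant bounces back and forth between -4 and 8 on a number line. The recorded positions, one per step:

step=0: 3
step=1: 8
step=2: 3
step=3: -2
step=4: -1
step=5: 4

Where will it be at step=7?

The value travels 5 per step and bounces off the walls at -4 and 8.
  step 6: 4 → 7
  step 7: 7 → 2

2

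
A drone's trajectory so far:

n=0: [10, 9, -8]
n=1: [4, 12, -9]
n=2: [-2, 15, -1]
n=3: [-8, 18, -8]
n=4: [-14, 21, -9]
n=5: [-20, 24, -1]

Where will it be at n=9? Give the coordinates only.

First: linear, -6 per step → -44 at step 9.
Second: linear, +3 per step → 36 at step 9.
Third: cycles through -8, -9, -1 every 3 steps. Step 9 lands at position 0 of the cycle → -8.

[-44, 36, -8]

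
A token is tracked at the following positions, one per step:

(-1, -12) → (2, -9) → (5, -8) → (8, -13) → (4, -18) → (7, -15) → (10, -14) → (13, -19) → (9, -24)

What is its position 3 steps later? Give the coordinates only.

(18, -25)

Step-to-step displacements: (+3, +3), (+3, +1), (+3, -5), (-4, -5), (+3, +3), (+3, +1), (+3, -5), (-4, -5) — a repeating cycle of length 4.
step 9: apply (+3, +3) → (12, -21)
step 10: apply (+3, +1) → (15, -20)
step 11: apply (+3, -5) → (18, -25)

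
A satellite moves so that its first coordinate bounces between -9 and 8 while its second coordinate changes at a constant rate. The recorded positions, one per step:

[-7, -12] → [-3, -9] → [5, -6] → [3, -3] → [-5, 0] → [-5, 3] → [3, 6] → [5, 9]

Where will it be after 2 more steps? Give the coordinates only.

The first coordinate travels 8 per step and bounces off the walls at -9 and 8.
  step 8: 5 → -3
  step 9: -3 → -7
The second coordinate changes by +3 each step: at step 9 it is 15.

[-7, 15]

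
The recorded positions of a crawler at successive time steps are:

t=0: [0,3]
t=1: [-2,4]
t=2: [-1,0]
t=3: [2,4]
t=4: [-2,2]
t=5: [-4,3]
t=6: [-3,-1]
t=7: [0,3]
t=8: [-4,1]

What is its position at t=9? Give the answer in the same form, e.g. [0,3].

[-6,2]

Differencing gives [-2,+1], [+1,-4], [+3,+4], [-4,-2], [-2,+1], [+1,-4], [+3,+4], [-4,-2]. This is the pattern [-2,+1], [+1,-4], [+3,+4], [-4,-2] repeated.
step 9: apply [-2,+1] → [-6,2]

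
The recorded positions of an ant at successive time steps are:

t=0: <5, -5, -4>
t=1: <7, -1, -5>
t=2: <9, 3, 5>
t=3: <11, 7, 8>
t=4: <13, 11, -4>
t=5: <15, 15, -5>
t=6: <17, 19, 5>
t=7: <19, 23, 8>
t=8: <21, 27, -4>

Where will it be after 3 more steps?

<27, 39, 8>

The first coordinate changes by +2 each step, so at step 11 it is 5 + 11·(2) = 27.
The second coordinate changes by +4 each step, so at step 11 it is -5 + 11·(4) = 39.
The third coordinate repeats the cycle [-4, -5, 5, 8] with period 4; step 11 mod 4 = 3, giving 8.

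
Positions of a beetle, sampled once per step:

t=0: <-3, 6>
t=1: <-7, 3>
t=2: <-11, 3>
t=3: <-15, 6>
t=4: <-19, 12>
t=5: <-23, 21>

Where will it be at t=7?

<-31, 48>

Successive displacements: <-4, -3>, <-4, +0>, <-4, +3>, <-4, +6>, <-4, +9> — each changes by <+0, +3>.
step 6: <-23, 21> + <-4, +12> → <-27, 33>
step 7: <-27, 33> + <-4, +15> → <-31, 48>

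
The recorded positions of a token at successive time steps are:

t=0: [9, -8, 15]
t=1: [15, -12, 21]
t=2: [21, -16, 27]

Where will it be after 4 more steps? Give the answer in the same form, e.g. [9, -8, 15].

The position changes by [+6, -4, +6] every step.
step 3: [21, -16, 27] + [+6, -4, +6] → [27, -20, 33]
step 4: [27, -20, 33] + [+6, -4, +6] → [33, -24, 39]
step 5: [33, -24, 39] + [+6, -4, +6] → [39, -28, 45]
step 6: [39, -28, 45] + [+6, -4, +6] → [45, -32, 51]

[45, -32, 51]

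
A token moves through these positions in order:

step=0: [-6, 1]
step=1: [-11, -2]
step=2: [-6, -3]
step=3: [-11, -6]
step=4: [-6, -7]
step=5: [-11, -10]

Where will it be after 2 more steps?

Step-to-step displacements: [-5, -3], [+5, -1], [-5, -3], [+5, -1], [-5, -3] — a repeating cycle of length 2.
step 6: apply [+5, -1] → [-6, -11]
step 7: apply [-5, -3] → [-11, -14]

[-11, -14]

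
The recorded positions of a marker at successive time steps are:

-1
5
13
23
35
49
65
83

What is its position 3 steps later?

First differences are +6, +8, +10, +12, +14, +16, +18; their common second difference is +2 (constant acceleration).
step 8: 83 + 20 → 103
step 9: 103 + 22 → 125
step 10: 125 + 24 → 149

149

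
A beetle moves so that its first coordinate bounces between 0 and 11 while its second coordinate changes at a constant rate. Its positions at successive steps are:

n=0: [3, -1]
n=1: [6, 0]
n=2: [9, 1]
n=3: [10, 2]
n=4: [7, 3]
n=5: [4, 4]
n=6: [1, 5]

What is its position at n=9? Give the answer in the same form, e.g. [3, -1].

[8, 8]

The first coordinate reflects between 0 and 11, moving 3 per step.
  step 7: 1 → 2
  step 8: 2 → 5
  step 9: 5 → 8
The second coordinate changes by +1 each step: at step 9 it is 8.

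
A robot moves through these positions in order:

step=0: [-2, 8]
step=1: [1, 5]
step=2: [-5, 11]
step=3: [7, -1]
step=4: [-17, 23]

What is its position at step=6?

Step-to-step displacements: [+3, -3], [-6, +6], [+12, -12], [-24, +24]; each is -2× the previous.
step 5: [-17, 23] + [+48, -48] → [31, -25]
step 6: [31, -25] + [-96, +96] → [-65, 71]

[-65, 71]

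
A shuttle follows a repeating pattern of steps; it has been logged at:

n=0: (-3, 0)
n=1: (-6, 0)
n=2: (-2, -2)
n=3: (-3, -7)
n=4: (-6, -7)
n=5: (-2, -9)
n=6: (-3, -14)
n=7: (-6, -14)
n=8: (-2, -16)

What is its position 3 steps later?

Differencing gives (-3, +0), (+4, -2), (-1, -5), (-3, +0), (+4, -2), (-1, -5), (-3, +0), (+4, -2). This is the pattern (-3, +0), (+4, -2), (-1, -5) repeated.
step 9: apply (-1, -5) → (-3, -21)
step 10: apply (-3, +0) → (-6, -21)
step 11: apply (+4, -2) → (-2, -23)

(-2, -23)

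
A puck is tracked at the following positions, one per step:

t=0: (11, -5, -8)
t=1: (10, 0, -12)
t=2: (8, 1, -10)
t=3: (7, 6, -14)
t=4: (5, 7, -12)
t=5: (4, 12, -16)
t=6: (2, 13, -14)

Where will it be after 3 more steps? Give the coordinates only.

Differencing gives (-1, +5, -4), (-2, +1, +2), (-1, +5, -4), (-2, +1, +2), (-1, +5, -4), (-2, +1, +2). This is the pattern (-1, +5, -4), (-2, +1, +2) repeated.
step 7: apply (-1, +5, -4) → (1, 18, -18)
step 8: apply (-2, +1, +2) → (-1, 19, -16)
step 9: apply (-1, +5, -4) → (-2, 24, -20)

(-2, 24, -20)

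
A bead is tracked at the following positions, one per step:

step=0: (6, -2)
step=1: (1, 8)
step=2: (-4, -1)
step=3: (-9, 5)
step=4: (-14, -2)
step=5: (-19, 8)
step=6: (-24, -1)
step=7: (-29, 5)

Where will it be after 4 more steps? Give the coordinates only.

First: linear, -5 per step → -49 at step 11.
Second: cycles through -2, 8, -1, 5 every 4 steps. Step 11 lands at position 3 of the cycle → 5.

(-49, 5)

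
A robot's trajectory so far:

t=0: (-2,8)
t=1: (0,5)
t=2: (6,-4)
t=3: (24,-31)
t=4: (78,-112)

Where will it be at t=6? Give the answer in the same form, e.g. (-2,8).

Consecutive displacements (+2,-3), (+6,-9), (+18,-27), (+54,-81) scale by a factor of 3 each step.
step 5: (78,-112) + (+162,-243) → (240,-355)
step 6: (240,-355) + (+486,-729) → (726,-1084)

(726,-1084)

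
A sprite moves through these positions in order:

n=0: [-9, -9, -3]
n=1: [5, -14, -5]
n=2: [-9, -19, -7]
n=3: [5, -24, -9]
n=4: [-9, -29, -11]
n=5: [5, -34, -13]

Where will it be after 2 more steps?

[5, -44, -17]

The first coordinate repeats the cycle [-9, 5] with period 2; step 7 mod 2 = 1, giving 5.
The second coordinate changes by -5 each step, so at step 7 it is -9 + 7·(-5) = -44.
The third coordinate changes by -2 each step, so at step 7 it is -3 + 7·(-2) = -17.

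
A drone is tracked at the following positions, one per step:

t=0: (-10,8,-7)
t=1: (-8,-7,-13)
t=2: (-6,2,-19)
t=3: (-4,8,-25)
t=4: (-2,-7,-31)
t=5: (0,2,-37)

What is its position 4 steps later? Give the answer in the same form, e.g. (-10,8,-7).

First: linear, +2 per step → 8 at step 9.
Second: cycles through 8, -7, 2 every 3 steps. Step 9 lands at position 0 of the cycle → 8.
Third: linear, -6 per step → -61 at step 9.

(8,8,-61)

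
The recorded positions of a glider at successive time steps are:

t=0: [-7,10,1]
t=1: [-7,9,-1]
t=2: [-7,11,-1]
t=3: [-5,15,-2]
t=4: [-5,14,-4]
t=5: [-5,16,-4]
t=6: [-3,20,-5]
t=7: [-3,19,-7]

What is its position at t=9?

[-1,25,-8]

Step-to-step displacements: [+0,-1,-2], [+0,+2,+0], [+2,+4,-1], [+0,-1,-2], [+0,+2,+0], [+2,+4,-1], [+0,-1,-2] — a repeating cycle of length 3.
step 8: apply [+0,+2,+0] → [-3,21,-7]
step 9: apply [+2,+4,-1] → [-1,25,-8]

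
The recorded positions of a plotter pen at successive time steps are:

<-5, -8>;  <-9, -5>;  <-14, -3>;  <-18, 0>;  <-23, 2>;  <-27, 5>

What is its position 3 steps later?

The moves between consecutive positions are <-4, +3>, <-5, +2>, <-4, +3>, <-5, +2>, <-4, +3>; they repeat the 2-cycle [<-4, +3>, <-5, +2>].
step 6: apply <-5, +2> → <-32, 7>
step 7: apply <-4, +3> → <-36, 10>
step 8: apply <-5, +2> → <-41, 12>

<-41, 12>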